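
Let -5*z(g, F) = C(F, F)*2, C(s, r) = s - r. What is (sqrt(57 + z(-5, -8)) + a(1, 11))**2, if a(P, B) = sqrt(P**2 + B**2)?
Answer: 179 + 2*sqrt(6954) ≈ 345.78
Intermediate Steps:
a(P, B) = sqrt(B**2 + P**2)
z(g, F) = 0 (z(g, F) = -(F - F)*2/5 = -0*2 = -1/5*0 = 0)
(sqrt(57 + z(-5, -8)) + a(1, 11))**2 = (sqrt(57 + 0) + sqrt(11**2 + 1**2))**2 = (sqrt(57) + sqrt(121 + 1))**2 = (sqrt(57) + sqrt(122))**2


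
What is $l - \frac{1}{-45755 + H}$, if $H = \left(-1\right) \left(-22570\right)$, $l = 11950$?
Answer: $\frac{277060751}{23185} \approx 11950.0$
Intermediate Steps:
$H = 22570$
$l - \frac{1}{-45755 + H} = 11950 - \frac{1}{-45755 + 22570} = 11950 - \frac{1}{-23185} = 11950 - - \frac{1}{23185} = 11950 + \frac{1}{23185} = \frac{277060751}{23185}$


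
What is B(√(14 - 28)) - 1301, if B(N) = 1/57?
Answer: -74156/57 ≈ -1301.0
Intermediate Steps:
B(N) = 1/57
B(√(14 - 28)) - 1301 = 1/57 - 1301 = -74156/57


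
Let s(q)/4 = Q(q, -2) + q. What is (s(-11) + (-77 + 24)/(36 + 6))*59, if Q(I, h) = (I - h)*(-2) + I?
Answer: -42775/42 ≈ -1018.5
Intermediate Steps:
Q(I, h) = -I + 2*h (Q(I, h) = (-2*I + 2*h) + I = -I + 2*h)
s(q) = -16 (s(q) = 4*((-q + 2*(-2)) + q) = 4*((-q - 4) + q) = 4*((-4 - q) + q) = 4*(-4) = -16)
(s(-11) + (-77 + 24)/(36 + 6))*59 = (-16 + (-77 + 24)/(36 + 6))*59 = (-16 - 53/42)*59 = -725/42*59 = -42775/42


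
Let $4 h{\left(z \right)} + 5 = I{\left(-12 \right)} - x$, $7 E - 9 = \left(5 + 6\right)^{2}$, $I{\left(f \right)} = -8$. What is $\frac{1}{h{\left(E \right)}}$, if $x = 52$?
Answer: $- \frac{4}{65} \approx -0.061538$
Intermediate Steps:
$E = \frac{130}{7}$ ($E = \frac{9}{7} + \frac{\left(5 + 6\right)^{2}}{7} = \frac{9}{7} + \frac{11^{2}}{7} = \frac{9}{7} + \frac{1}{7} \cdot 121 = \frac{9}{7} + \frac{121}{7} = \frac{130}{7} \approx 18.571$)
$h{\left(z \right)} = - \frac{65}{4}$ ($h{\left(z \right)} = - \frac{5}{4} + \frac{-8 - 52}{4} = - \frac{5}{4} + \frac{1}{4} \left(-60\right) = - \frac{5}{4} - 15 = - \frac{65}{4}$)
$\frac{1}{h{\left(E \right)}} = \frac{1}{- \frac{65}{4}} = - \frac{4}{65}$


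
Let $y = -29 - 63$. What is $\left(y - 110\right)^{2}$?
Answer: $40804$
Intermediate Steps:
$y = -92$
$\left(y - 110\right)^{2} = \left(-92 - 110\right)^{2} = \left(-202\right)^{2} = 40804$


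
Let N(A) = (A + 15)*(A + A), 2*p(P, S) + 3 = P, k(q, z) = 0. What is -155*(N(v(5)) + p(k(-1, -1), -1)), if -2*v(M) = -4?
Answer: -20615/2 ≈ -10308.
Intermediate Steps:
p(P, S) = -3/2 + P/2
v(M) = 2 (v(M) = -½*(-4) = 2)
N(A) = 2*A*(15 + A) (N(A) = (15 + A)*(2*A) = 2*A*(15 + A))
-155*(N(v(5)) + p(k(-1, -1), -1)) = -155*(2*2*(15 + 2) + (-3/2 + (½)*0)) = -155*(2*2*17 + (-3/2 + 0)) = -155*(68 - 3/2) = -155*133/2 = -20615/2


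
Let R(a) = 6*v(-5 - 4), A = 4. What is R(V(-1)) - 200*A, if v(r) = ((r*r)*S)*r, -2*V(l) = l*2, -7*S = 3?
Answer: 7522/7 ≈ 1074.6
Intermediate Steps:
S = -3/7 (S = -⅐*3 = -3/7 ≈ -0.42857)
V(l) = -l (V(l) = -l*2/2 = -l)
v(r) = -3*r³/7 (v(r) = ((r*r)*(-3/7))*r = (r²*(-3/7))*r = (-3*r²/7)*r = -3*r³/7)
R(a) = 13122/7 (R(a) = 6*(-3*(-5 - 4)³/7) = 6*(-3/7*(-9)³) = 6*(-3/7*(-729)) = 6*(2187/7) = 13122/7)
R(V(-1)) - 200*A = 13122/7 - 200*4 = 13122/7 - 10*80 = 13122/7 - 800 = 7522/7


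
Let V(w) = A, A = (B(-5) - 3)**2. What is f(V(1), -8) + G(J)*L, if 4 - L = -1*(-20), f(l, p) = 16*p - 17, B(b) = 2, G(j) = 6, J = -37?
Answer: -241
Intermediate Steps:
A = 1 (A = (2 - 3)**2 = (-1)**2 = 1)
V(w) = 1
f(l, p) = -17 + 16*p
L = -16 (L = 4 - (-1)*(-20) = 4 - 1*20 = 4 - 20 = -16)
f(V(1), -8) + G(J)*L = (-17 + 16*(-8)) + 6*(-16) = (-17 - 128) - 96 = -145 - 96 = -241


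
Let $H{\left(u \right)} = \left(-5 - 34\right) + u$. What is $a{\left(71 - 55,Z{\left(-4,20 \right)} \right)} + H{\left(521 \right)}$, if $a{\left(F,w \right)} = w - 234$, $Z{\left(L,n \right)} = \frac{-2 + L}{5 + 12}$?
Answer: $\frac{4210}{17} \approx 247.65$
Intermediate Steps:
$Z{\left(L,n \right)} = - \frac{2}{17} + \frac{L}{17}$ ($Z{\left(L,n \right)} = \frac{-2 + L}{17} = \left(-2 + L\right) \frac{1}{17} = - \frac{2}{17} + \frac{L}{17}$)
$a{\left(F,w \right)} = -234 + w$
$H{\left(u \right)} = -39 + u$
$a{\left(71 - 55,Z{\left(-4,20 \right)} \right)} + H{\left(521 \right)} = \left(-234 + \left(- \frac{2}{17} + \frac{1}{17} \left(-4\right)\right)\right) + \left(-39 + 521\right) = \left(-234 - \frac{6}{17}\right) + 482 = - \frac{3984}{17} + 482 = \frac{4210}{17}$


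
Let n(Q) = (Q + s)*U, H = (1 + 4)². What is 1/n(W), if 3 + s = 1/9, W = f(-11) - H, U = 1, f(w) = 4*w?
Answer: -9/647 ≈ -0.013910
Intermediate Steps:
H = 25 (H = 5² = 25)
W = -69 (W = 4*(-11) - 1*25 = -44 - 25 = -69)
s = -26/9 (s = -3 + 1/9 = -3 + ⅑ = -26/9 ≈ -2.8889)
n(Q) = -26/9 + Q (n(Q) = (Q - 26/9)*1 = (-26/9 + Q)*1 = -26/9 + Q)
1/n(W) = 1/(-26/9 - 69) = 1/(-647/9) = -9/647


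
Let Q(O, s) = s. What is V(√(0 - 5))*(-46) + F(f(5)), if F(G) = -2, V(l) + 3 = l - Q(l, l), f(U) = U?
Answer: 136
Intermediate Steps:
V(l) = -3 (V(l) = -3 + (l - l) = -3 + 0 = -3)
V(√(0 - 5))*(-46) + F(f(5)) = -3*(-46) - 2 = 138 - 2 = 136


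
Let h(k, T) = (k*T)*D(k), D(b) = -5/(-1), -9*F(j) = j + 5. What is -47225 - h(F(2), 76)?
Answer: -422365/9 ≈ -46929.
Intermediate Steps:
F(j) = -5/9 - j/9 (F(j) = -(j + 5)/9 = -(5 + j)/9 = -5/9 - j/9)
D(b) = 5 (D(b) = -5*(-1) = 5)
h(k, T) = 5*T*k (h(k, T) = (k*T)*5 = (T*k)*5 = 5*T*k)
-47225 - h(F(2), 76) = -47225 - 5*76*(-5/9 - ⅑*2) = -47225 - 5*76*(-5/9 - 2/9) = -47225 - 5*76*(-7)/9 = -47225 - 1*(-2660/9) = -47225 + 2660/9 = -422365/9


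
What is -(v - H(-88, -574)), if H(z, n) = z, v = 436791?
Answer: -436879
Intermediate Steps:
-(v - H(-88, -574)) = -(436791 - 1*(-88)) = -(436791 + 88) = -1*436879 = -436879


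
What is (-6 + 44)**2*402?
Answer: 580488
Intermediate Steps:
(-6 + 44)**2*402 = 38**2*402 = 1444*402 = 580488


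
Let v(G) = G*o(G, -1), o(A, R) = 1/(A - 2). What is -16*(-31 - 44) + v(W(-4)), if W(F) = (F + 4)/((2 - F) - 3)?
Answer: 1200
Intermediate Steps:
o(A, R) = 1/(-2 + A)
W(F) = (4 + F)/(-1 - F)
v(G) = G/(-2 + G)
-16*(-31 - 44) + v(W(-4)) = -16*(-31 - 44) + ((-4 - 1*(-4))/(1 - 4))/(-2 + (-4 - 1*(-4))/(1 - 4)) = -16*(-75) + ((-4 + 4)/(-3))/(-2 + (-4 + 4)/(-3)) = 1200 + (-1/3*0)/(-2 - 1/3*0) = 1200 + 0/(-2 + 0) = 1200 + 0/(-2) = 1200 + 0*(-1/2) = 1200 + 0 = 1200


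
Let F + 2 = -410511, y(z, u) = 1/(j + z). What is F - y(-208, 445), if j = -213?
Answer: -172825972/421 ≈ -4.1051e+5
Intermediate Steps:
y(z, u) = 1/(-213 + z)
F = -410513 (F = -2 - 410511 = -410513)
F - y(-208, 445) = -410513 - 1/(-213 - 208) = -410513 - 1/(-421) = -410513 - 1*(-1/421) = -410513 + 1/421 = -172825972/421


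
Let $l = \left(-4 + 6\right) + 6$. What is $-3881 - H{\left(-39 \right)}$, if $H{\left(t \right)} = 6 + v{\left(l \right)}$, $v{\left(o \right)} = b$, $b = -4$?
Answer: $-3883$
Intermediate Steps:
$l = 8$ ($l = 2 + 6 = 8$)
$v{\left(o \right)} = -4$
$H{\left(t \right)} = 2$ ($H{\left(t \right)} = 6 - 4 = 2$)
$-3881 - H{\left(-39 \right)} = -3881 - 2 = -3883$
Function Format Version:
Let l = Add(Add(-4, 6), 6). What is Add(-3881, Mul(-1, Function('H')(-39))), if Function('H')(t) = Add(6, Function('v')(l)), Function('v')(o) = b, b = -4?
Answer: -3883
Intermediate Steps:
l = 8 (l = Add(2, 6) = 8)
Function('v')(o) = -4
Function('H')(t) = 2 (Function('H')(t) = Add(6, -4) = 2)
Add(-3881, Mul(-1, Function('H')(-39))) = Add(-3881, Mul(-1, 2)) = Add(-3881, -2) = -3883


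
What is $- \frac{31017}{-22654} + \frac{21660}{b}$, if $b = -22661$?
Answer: $\frac{212190597}{513362294} \approx 0.41333$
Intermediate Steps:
$- \frac{31017}{-22654} + \frac{21660}{b} = - \frac{31017}{-22654} + \frac{21660}{-22661} = \left(-31017\right) \left(- \frac{1}{22654}\right) + 21660 \left(- \frac{1}{22661}\right) = \frac{31017}{22654} - \frac{21660}{22661} = \frac{212190597}{513362294}$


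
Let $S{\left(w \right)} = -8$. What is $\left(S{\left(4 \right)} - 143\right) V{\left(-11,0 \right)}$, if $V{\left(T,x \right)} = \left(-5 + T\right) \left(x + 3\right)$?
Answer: $7248$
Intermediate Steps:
$V{\left(T,x \right)} = \left(-5 + T\right) \left(3 + x\right)$
$\left(S{\left(4 \right)} - 143\right) V{\left(-11,0 \right)} = \left(-8 - 143\right) \left(-15 - 0 + 3 \left(-11\right) - 0\right) = - 151 \left(-15 + 0 - 33 + 0\right) = \left(-151\right) \left(-48\right) = 7248$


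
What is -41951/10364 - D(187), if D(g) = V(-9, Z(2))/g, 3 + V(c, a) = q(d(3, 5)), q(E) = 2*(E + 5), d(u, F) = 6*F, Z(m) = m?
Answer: -8539225/1938068 ≈ -4.4061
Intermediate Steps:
q(E) = 10 + 2*E (q(E) = 2*(5 + E) = 10 + 2*E)
V(c, a) = 67 (V(c, a) = -3 + (10 + 2*(6*5)) = -3 + (10 + 2*30) = -3 + (10 + 60) = -3 + 70 = 67)
D(g) = 67/g
-41951/10364 - D(187) = -41951/10364 - 67/187 = -8539225/1938068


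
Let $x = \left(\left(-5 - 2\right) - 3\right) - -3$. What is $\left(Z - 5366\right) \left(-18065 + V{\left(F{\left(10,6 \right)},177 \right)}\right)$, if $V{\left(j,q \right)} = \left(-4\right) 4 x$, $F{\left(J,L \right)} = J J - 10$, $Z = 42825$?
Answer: $-672501427$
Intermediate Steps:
$x = -7$ ($x = \left(-7 - 3\right) + 3 = -10 + 3 = -7$)
$F{\left(J,L \right)} = -10 + J^{2}$ ($F{\left(J,L \right)} = J^{2} - 10 = -10 + J^{2}$)
$V{\left(j,q \right)} = 112$ ($V{\left(j,q \right)} = \left(-4\right) 4 \left(-7\right) = \left(-16\right) \left(-7\right) = 112$)
$\left(Z - 5366\right) \left(-18065 + V{\left(F{\left(10,6 \right)},177 \right)}\right) = \left(42825 - 5366\right) \left(-18065 + 112\right) = 37459 \left(-17953\right) = -672501427$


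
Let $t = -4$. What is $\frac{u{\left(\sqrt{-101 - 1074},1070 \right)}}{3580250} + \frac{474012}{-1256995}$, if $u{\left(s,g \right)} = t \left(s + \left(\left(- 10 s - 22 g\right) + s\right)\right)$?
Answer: $- \frac{31574456276}{90007126975} + \frac{16 i \sqrt{47}}{358025} \approx -0.3508 + 0.00030638 i$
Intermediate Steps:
$u{\left(s,g \right)} = 32 s + 88 g$ ($u{\left(s,g \right)} = - 4 \left(s + \left(\left(- 10 s - 22 g\right) + s\right)\right) = - 4 \left(s + \left(\left(- 22 g - 10 s\right) + s\right)\right) = - 4 \left(s - \left(9 s + 22 g\right)\right) = - 4 \left(- 22 g - 8 s\right) = 32 s + 88 g$)
$\frac{u{\left(\sqrt{-101 - 1074},1070 \right)}}{3580250} + \frac{474012}{-1256995} = \frac{32 \sqrt{-101 - 1074} + 88 \cdot 1070}{3580250} + \frac{474012}{-1256995} = \left(32 \sqrt{-1175} + 94160\right) \frac{1}{3580250} + 474012 \left(- \frac{1}{1256995}\right) = \left(32 \cdot 5 i \sqrt{47} + 94160\right) \frac{1}{3580250} - \frac{474012}{1256995} = \left(160 i \sqrt{47} + 94160\right) \frac{1}{3580250} - \frac{474012}{1256995} = \left(94160 + 160 i \sqrt{47}\right) \frac{1}{3580250} - \frac{474012}{1256995} = \left(\frac{9416}{358025} + \frac{16 i \sqrt{47}}{358025}\right) - \frac{474012}{1256995} = - \frac{31574456276}{90007126975} + \frac{16 i \sqrt{47}}{358025}$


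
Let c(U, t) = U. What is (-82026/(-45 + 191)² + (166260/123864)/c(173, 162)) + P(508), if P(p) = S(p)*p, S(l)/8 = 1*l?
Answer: 9822957977376747/4758013637 ≈ 2.0645e+6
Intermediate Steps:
S(l) = 8*l (S(l) = 8*(1*l) = 8*l)
P(p) = 8*p² (P(p) = (8*p)*p = 8*p²)
(-82026/(-45 + 191)² + (166260/123864)/c(173, 162)) + P(508) = (-82026/(-45 + 191)² + (166260/123864)/173) + 8*508² = (-82026/(146²) + (166260*(1/123864))*(1/173)) + 8*258064 = (-82026/21316 + (13855/10322)*(1/173)) + 2064512 = (-82026*1/21316 + 13855/1785706) + 2064512 = (-41013/10658 + 13855/1785706) + 2064512 = -18272373397/4758013637 + 2064512 = 9822957977376747/4758013637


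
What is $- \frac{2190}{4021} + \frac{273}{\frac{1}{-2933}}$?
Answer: $- \frac{3219653079}{4021} \approx -8.0071 \cdot 10^{5}$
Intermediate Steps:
$- \frac{2190}{4021} + \frac{273}{\frac{1}{-2933}} = \left(-2190\right) \frac{1}{4021} + \frac{273}{- \frac{1}{2933}} = - \frac{2190}{4021} + 273 \left(-2933\right) = - \frac{2190}{4021} - 800709 = - \frac{3219653079}{4021}$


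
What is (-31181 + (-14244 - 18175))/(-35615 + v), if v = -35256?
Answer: 63600/70871 ≈ 0.89740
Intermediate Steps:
(-31181 + (-14244 - 18175))/(-35615 + v) = (-31181 + (-14244 - 18175))/(-35615 - 35256) = (-31181 - 32419)/(-70871) = -63600*(-1/70871) = 63600/70871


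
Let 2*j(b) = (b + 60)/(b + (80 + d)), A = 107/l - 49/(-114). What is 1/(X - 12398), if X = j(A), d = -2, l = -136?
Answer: -1203778/14923977291 ≈ -8.0661e-5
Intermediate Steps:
A = -2767/7752 (A = 107/(-136) - 49/(-114) = 107*(-1/136) - 49*(-1/114) = -107/136 + 49/114 = -2767/7752 ≈ -0.35694)
j(b) = (60 + b)/(2*(78 + b)) (j(b) = ((b + 60)/(b + (80 - 2)))/2 = ((60 + b)/(b + 78))/2 = ((60 + b)/(78 + b))/2 = (60 + b)/(2*(78 + b)))
X = 462353/1203778 (X = (60 - 2767/7752)/(2*(78 - 2767/7752)) = (1/2)*(462353/7752)/(601889/7752) = (1/2)*(7752/601889)*(462353/7752) = 462353/1203778 ≈ 0.38408)
1/(X - 12398) = 1/(462353/1203778 - 12398) = 1/(-14923977291/1203778) = -1203778/14923977291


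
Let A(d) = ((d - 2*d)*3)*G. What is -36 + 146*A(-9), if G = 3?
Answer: 11790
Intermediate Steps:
A(d) = -9*d (A(d) = ((d - 2*d)*3)*3 = (-d*3)*3 = -3*d*3 = -9*d)
-36 + 146*A(-9) = -36 + 146*(-9*(-9)) = -36 + 146*81 = -36 + 11826 = 11790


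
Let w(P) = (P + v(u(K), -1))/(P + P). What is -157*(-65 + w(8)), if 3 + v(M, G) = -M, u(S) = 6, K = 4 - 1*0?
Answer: 163437/16 ≈ 10215.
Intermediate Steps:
K = 4 (K = 4 + 0 = 4)
v(M, G) = -3 - M
w(P) = (-9 + P)/(2*P) (w(P) = (P + (-3 - 1*6))/(P + P) = (P + (-3 - 6))/((2*P)) = (P - 9)*(1/(2*P)) = (-9 + P)*(1/(2*P)) = (-9 + P)/(2*P))
-157*(-65 + w(8)) = -157*(-65 + (1/2)*(-9 + 8)/8) = -157*(-65 + (1/2)*(1/8)*(-1)) = -157*(-65 - 1/16) = -157*(-1041/16) = 163437/16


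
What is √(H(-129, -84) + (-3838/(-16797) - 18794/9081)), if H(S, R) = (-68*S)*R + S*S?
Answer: I*√206873196624271253483/16948173 ≈ 848.65*I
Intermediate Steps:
H(S, R) = S² - 68*R*S (H(S, R) = -68*R*S + S² = S² - 68*R*S)
√(H(-129, -84) + (-3838/(-16797) - 18794/9081)) = √(-129*(-129 - 68*(-84)) + (-3838/(-16797) - 18794/9081)) = √(-129*(-129 + 5712) + (-3838*(-1/16797) - 18794*1/9081)) = √(-129*5583 + (3838/16797 - 18794/9081)) = √(-720207 - 93609980/50844519) = √(-36618672105413/50844519) = I*√206873196624271253483/16948173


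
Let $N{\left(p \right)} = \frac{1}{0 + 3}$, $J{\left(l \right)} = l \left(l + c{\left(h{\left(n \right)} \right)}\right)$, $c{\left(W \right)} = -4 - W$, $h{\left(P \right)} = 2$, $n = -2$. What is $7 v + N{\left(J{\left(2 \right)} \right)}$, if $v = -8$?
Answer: $- \frac{167}{3} \approx -55.667$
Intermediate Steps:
$J{\left(l \right)} = l \left(-6 + l\right)$ ($J{\left(l \right)} = l \left(l - 6\right) = l \left(-6 + l\right)$)
$N{\left(p \right)} = \frac{1}{3}$
$7 v + N{\left(J{\left(2 \right)} \right)} = 7 \left(-8\right) + \frac{1}{3} = -56 + \frac{1}{3} = - \frac{167}{3}$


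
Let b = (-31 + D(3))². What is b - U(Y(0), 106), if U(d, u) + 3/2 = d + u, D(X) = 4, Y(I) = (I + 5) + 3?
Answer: 1233/2 ≈ 616.50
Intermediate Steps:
Y(I) = 8 + I (Y(I) = (5 + I) + 3 = 8 + I)
U(d, u) = -3/2 + d + u (U(d, u) = -3/2 + (d + u) = -3/2 + d + u)
b = 729 (b = (-31 + 4)² = (-27)² = 729)
b - U(Y(0), 106) = 729 - (-3/2 + (8 + 0) + 106) = 729 - (-3/2 + 8 + 106) = 729 - 1*225/2 = 729 - 225/2 = 1233/2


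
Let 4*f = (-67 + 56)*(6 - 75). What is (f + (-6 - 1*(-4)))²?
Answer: 564001/16 ≈ 35250.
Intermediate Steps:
f = 759/4 (f = ((-67 + 56)*(6 - 75))/4 = (-11*(-69))/4 = (¼)*759 = 759/4 ≈ 189.75)
(f + (-6 - 1*(-4)))² = (759/4 + (-6 - 1*(-4)))² = (759/4 + (-6 + 4))² = (759/4 - 2)² = (751/4)² = 564001/16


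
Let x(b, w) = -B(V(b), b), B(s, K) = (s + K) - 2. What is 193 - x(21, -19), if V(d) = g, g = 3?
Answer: 215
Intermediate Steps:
V(d) = 3
B(s, K) = -2 + K + s (B(s, K) = (K + s) - 2 = -2 + K + s)
x(b, w) = -1 - b (x(b, w) = -(-2 + b + 3) = -(1 + b) = -1 - b)
193 - x(21, -19) = 193 - (-1 - 1*21) = 193 - (-1 - 21) = 193 - 1*(-22) = 193 + 22 = 215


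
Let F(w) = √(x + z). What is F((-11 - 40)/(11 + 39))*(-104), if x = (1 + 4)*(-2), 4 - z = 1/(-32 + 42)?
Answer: -52*I*√610/5 ≈ -256.86*I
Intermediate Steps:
z = 39/10 (z = 4 - 1/(-32 + 42) = 4 - 1/10 = 4 - 1*⅒ = 4 - ⅒ = 39/10 ≈ 3.9000)
x = -10 (x = 5*(-2) = -10)
F(w) = I*√610/10 (F(w) = √(-10 + 39/10) = √(-61/10) = I*√610/10)
F((-11 - 40)/(11 + 39))*(-104) = (I*√610/10)*(-104) = -52*I*√610/5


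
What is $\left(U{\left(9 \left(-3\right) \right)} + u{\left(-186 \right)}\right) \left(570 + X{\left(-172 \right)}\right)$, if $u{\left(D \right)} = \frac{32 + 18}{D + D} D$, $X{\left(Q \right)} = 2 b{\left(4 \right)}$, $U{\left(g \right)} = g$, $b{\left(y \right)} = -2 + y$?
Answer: $-1148$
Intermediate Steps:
$X{\left(Q \right)} = 4$ ($X{\left(Q \right)} = 2 \left(-2 + 4\right) = 2 \cdot 2 = 4$)
$u{\left(D \right)} = 25$ ($u{\left(D \right)} = \frac{50}{2 D} D = 50 \frac{1}{2 D} D = \frac{25}{D} D = 25$)
$\left(U{\left(9 \left(-3\right) \right)} + u{\left(-186 \right)}\right) \left(570 + X{\left(-172 \right)}\right) = \left(9 \left(-3\right) + 25\right) \left(570 + 4\right) = \left(-27 + 25\right) 574 = \left(-2\right) 574 = -1148$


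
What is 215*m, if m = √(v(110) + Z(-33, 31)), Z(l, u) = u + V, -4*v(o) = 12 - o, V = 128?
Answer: 215*√734/2 ≈ 2912.4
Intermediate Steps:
v(o) = -3 + o/4 (v(o) = -(12 - o)/4 = -3 + o/4)
Z(l, u) = 128 + u (Z(l, u) = u + 128 = 128 + u)
m = √734/2 (m = √((-3 + (¼)*110) + (128 + 31)) = √((-3 + 55/2) + 159) = √(49/2 + 159) = √(367/2) = √734/2 ≈ 13.546)
215*m = 215*(√734/2) = 215*√734/2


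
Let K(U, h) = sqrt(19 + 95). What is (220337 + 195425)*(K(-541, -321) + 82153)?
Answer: 34156095586 + 415762*sqrt(114) ≈ 3.4161e+10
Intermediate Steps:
K(U, h) = sqrt(114)
(220337 + 195425)*(K(-541, -321) + 82153) = (220337 + 195425)*(sqrt(114) + 82153) = 415762*(82153 + sqrt(114)) = 34156095586 + 415762*sqrt(114)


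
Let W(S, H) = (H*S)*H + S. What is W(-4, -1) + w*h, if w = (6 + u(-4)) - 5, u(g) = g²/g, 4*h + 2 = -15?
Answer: 19/4 ≈ 4.7500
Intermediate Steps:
h = -17/4 (h = -½ + (¼)*(-15) = -½ - 15/4 = -17/4 ≈ -4.2500)
W(S, H) = S + S*H² (W(S, H) = S*H² + S = S + S*H²)
u(g) = g
w = -3 (w = (6 - 4) - 5 = 2 - 5 = -3)
W(-4, -1) + w*h = -4*(1 + (-1)²) - 3*(-17/4) = -4*(1 + 1) + 51/4 = -4*2 + 51/4 = -8 + 51/4 = 19/4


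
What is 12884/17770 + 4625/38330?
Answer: 57602997/68112410 ≈ 0.84571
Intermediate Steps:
12884/17770 + 4625/38330 = 12884*(1/17770) + 4625*(1/38330) = 6442/8885 + 925/7666 = 57602997/68112410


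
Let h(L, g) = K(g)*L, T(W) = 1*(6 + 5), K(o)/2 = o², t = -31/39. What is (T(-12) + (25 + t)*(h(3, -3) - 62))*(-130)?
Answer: 71230/3 ≈ 23743.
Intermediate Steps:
t = -31/39 (t = -31*1/39 = -31/39 ≈ -0.79487)
K(o) = 2*o²
T(W) = 11 (T(W) = 1*11 = 11)
h(L, g) = 2*L*g² (h(L, g) = (2*g²)*L = 2*L*g²)
(T(-12) + (25 + t)*(h(3, -3) - 62))*(-130) = (11 + (25 - 31/39)*(2*3*(-3)² - 62))*(-130) = (11 + 944*(2*3*9 - 62)/39)*(-130) = (11 + 944*(54 - 62)/39)*(-130) = (11 + (944/39)*(-8))*(-130) = (11 - 7552/39)*(-130) = -7123/39*(-130) = 71230/3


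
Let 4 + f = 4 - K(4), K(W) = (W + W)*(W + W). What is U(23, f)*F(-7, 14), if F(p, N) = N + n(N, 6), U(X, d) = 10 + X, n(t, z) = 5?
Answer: 627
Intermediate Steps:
K(W) = 4*W² (K(W) = (2*W)*(2*W) = 4*W²)
f = -64 (f = -4 + (4 - 4*4²) = -4 + (4 - 4*16) = -4 + (4 - 1*64) = -4 + (4 - 64) = -4 - 60 = -64)
F(p, N) = 5 + N (F(p, N) = N + 5 = 5 + N)
U(23, f)*F(-7, 14) = (10 + 23)*(5 + 14) = 33*19 = 627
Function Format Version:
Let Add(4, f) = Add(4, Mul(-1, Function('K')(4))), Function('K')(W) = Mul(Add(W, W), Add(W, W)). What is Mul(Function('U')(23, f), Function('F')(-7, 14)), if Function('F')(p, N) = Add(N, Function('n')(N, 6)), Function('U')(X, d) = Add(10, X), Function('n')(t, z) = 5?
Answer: 627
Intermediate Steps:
Function('K')(W) = Mul(4, Pow(W, 2)) (Function('K')(W) = Mul(Mul(2, W), Mul(2, W)) = Mul(4, Pow(W, 2)))
f = -64 (f = Add(-4, Add(4, Mul(-1, Mul(4, Pow(4, 2))))) = Add(-4, Add(4, Mul(-1, Mul(4, 16)))) = Add(-4, Add(4, Mul(-1, 64))) = Add(-4, Add(4, -64)) = Add(-4, -60) = -64)
Function('F')(p, N) = Add(5, N) (Function('F')(p, N) = Add(N, 5) = Add(5, N))
Mul(Function('U')(23, f), Function('F')(-7, 14)) = Mul(Add(10, 23), Add(5, 14)) = Mul(33, 19) = 627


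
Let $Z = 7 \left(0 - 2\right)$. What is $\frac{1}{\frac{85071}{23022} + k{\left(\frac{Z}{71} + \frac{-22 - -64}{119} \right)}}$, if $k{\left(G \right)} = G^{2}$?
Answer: $\frac{11179859226}{41583096949} \approx 0.26886$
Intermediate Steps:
$Z = -14$ ($Z = 7 \left(-2\right) = -14$)
$\frac{1}{\frac{85071}{23022} + k{\left(\frac{Z}{71} + \frac{-22 - -64}{119} \right)}} = \frac{1}{\frac{85071}{23022} + \left(- \frac{14}{71} + \frac{-22 - -64}{119}\right)^{2}} = \frac{1}{85071 \cdot \frac{1}{23022} + \left(\left(-14\right) \frac{1}{71} + \left(-22 + 64\right) \frac{1}{119}\right)^{2}} = \frac{1}{\frac{28357}{7674} + \left(- \frac{14}{71} + 42 \cdot \frac{1}{119}\right)^{2}} = \frac{1}{\frac{28357}{7674} + \left(- \frac{14}{71} + \frac{6}{17}\right)^{2}} = \frac{1}{\frac{28357}{7674} + \left(\frac{188}{1207}\right)^{2}} = \frac{1}{\frac{28357}{7674} + \frac{35344}{1456849}} = \frac{1}{\frac{41583096949}{11179859226}} = \frac{11179859226}{41583096949}$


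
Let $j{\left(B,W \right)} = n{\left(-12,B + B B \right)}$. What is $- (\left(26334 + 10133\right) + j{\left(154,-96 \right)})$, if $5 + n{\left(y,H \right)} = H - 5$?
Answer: $-60327$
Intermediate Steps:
$n{\left(y,H \right)} = -10 + H$ ($n{\left(y,H \right)} = -5 + \left(H - 5\right) = -5 + \left(-5 + H\right) = -10 + H$)
$j{\left(B,W \right)} = -10 + B + B^{2}$ ($j{\left(B,W \right)} = -10 + \left(B + B B\right) = -10 + \left(B + B^{2}\right) = -10 + B + B^{2}$)
$- (\left(26334 + 10133\right) + j{\left(154,-96 \right)}) = - (\left(26334 + 10133\right) - \left(10 - 154 \left(1 + 154\right)\right)) = - (36467 + \left(-10 + 154 \cdot 155\right)) = - (36467 + \left(-10 + 23870\right)) = - (36467 + 23860) = \left(-1\right) 60327 = -60327$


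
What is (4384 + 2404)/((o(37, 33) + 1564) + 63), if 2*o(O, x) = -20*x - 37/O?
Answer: 13576/2593 ≈ 5.2356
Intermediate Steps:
o(O, x) = -10*x - 37/(2*O) (o(O, x) = (-20*x - 37/O)/2 = (-37/O - 20*x)/2 = -10*x - 37/(2*O))
(4384 + 2404)/((o(37, 33) + 1564) + 63) = (4384 + 2404)/(((-10*33 - 37/2/37) + 1564) + 63) = 6788/(((-330 - 37/2*1/37) + 1564) + 63) = 6788/(((-330 - 1/2) + 1564) + 63) = 6788/((-661/2 + 1564) + 63) = 6788/(2467/2 + 63) = 6788/(2593/2) = 6788*(2/2593) = 13576/2593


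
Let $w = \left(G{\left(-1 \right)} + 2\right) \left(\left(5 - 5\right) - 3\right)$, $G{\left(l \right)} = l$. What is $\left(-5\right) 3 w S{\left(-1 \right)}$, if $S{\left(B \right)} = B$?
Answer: $-45$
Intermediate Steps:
$w = -3$ ($w = \left(-1 + 2\right) \left(\left(5 - 5\right) - 3\right) = 1 \left(0 - 3\right) = 1 \left(-3\right) = -3$)
$\left(-5\right) 3 w S{\left(-1 \right)} = \left(-5\right) 3 \left(-3\right) \left(-1\right) = \left(-15\right) \left(-3\right) \left(-1\right) = 45 \left(-1\right) = -45$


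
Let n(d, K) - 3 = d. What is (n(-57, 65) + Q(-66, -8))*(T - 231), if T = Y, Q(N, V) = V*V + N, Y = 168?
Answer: 3528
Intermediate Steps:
n(d, K) = 3 + d
Q(N, V) = N + V**2 (Q(N, V) = V**2 + N = N + V**2)
T = 168
(n(-57, 65) + Q(-66, -8))*(T - 231) = ((3 - 57) + (-66 + (-8)**2))*(168 - 231) = (-54 + (-66 + 64))*(-63) = (-54 - 2)*(-63) = -56*(-63) = 3528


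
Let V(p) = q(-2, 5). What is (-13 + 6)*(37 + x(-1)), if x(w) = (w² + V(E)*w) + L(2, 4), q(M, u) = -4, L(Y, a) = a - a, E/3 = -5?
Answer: -294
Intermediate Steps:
E = -15 (E = 3*(-5) = -15)
L(Y, a) = 0
V(p) = -4
x(w) = w² - 4*w (x(w) = (w² - 4*w) + 0 = w² - 4*w)
(-13 + 6)*(37 + x(-1)) = (-13 + 6)*(37 - (-4 - 1)) = -7*(37 - 1*(-5)) = -7*(37 + 5) = -7*42 = -294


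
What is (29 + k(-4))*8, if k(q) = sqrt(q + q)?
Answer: 232 + 16*I*sqrt(2) ≈ 232.0 + 22.627*I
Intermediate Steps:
k(q) = sqrt(2)*sqrt(q) (k(q) = sqrt(2*q) = sqrt(2)*sqrt(q))
(29 + k(-4))*8 = (29 + sqrt(2)*sqrt(-4))*8 = (29 + sqrt(2)*(2*I))*8 = (29 + 2*I*sqrt(2))*8 = 232 + 16*I*sqrt(2)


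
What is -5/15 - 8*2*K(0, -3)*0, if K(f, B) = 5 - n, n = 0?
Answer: -1/3 ≈ -0.33333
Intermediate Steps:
K(f, B) = 5 (K(f, B) = 5 - 1*0 = 5 + 0 = 5)
-5/15 - 8*2*K(0, -3)*0 = -5/15 - 8*2*5*0 = -5*1/15 - 80*0 = -1/3 - 8*0 = -1/3 + 0 = -1/3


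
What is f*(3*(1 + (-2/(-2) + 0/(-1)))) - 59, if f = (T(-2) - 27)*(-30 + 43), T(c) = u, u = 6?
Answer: -1697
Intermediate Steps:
T(c) = 6
f = -273 (f = (6 - 27)*(-30 + 43) = -21*13 = -273)
f*(3*(1 + (-2/(-2) + 0/(-1)))) - 59 = -819*(1 + (-2/(-2) + 0/(-1))) - 59 = -819*(1 + (-2*(-1/2) + 0*(-1))) - 59 = -819*(1 + (1 + 0)) - 59 = -819*(1 + 1) - 59 = -819*2 - 59 = -273*6 - 59 = -1638 - 59 = -1697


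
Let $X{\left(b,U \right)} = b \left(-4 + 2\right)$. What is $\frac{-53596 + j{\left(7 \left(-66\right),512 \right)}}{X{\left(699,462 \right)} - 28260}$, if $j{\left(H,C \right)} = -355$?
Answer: $\frac{53951}{29658} \approx 1.8191$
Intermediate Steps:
$X{\left(b,U \right)} = - 2 b$ ($X{\left(b,U \right)} = b \left(-2\right) = - 2 b$)
$\frac{-53596 + j{\left(7 \left(-66\right),512 \right)}}{X{\left(699,462 \right)} - 28260} = \frac{-53596 - 355}{\left(-2\right) 699 - 28260} = - \frac{53951}{-1398 - 28260} = - \frac{53951}{-29658} = \left(-53951\right) \left(- \frac{1}{29658}\right) = \frac{53951}{29658}$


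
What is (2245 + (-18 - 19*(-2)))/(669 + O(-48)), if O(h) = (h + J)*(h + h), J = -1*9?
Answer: 755/2047 ≈ 0.36883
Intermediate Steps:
J = -9
O(h) = 2*h*(-9 + h) (O(h) = (h - 9)*(h + h) = (-9 + h)*(2*h) = 2*h*(-9 + h))
(2245 + (-18 - 19*(-2)))/(669 + O(-48)) = (2245 + (-18 - 19*(-2)))/(669 + 2*(-48)*(-9 - 48)) = (2245 + (-18 + 38))/(669 + 2*(-48)*(-57)) = (2245 + 20)/(669 + 5472) = 2265/6141 = 2265*(1/6141) = 755/2047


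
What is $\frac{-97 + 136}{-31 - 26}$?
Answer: $- \frac{13}{19} \approx -0.68421$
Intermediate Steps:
$\frac{-97 + 136}{-31 - 26} = \frac{39}{-57} = 39 \left(- \frac{1}{57}\right) = - \frac{13}{19}$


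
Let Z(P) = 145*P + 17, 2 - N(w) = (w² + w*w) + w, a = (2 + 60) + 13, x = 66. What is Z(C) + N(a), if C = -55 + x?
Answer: -9711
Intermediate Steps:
a = 75 (a = 62 + 13 = 75)
N(w) = 2 - w - 2*w² (N(w) = 2 - ((w² + w*w) + w) = 2 - ((w² + w²) + w) = 2 - (2*w² + w) = 2 - (w + 2*w²) = 2 + (-w - 2*w²) = 2 - w - 2*w²)
C = 11 (C = -55 + 66 = 11)
Z(P) = 17 + 145*P
Z(C) + N(a) = (17 + 145*11) + (2 - 1*75 - 2*75²) = (17 + 1595) + (2 - 75 - 2*5625) = 1612 + (2 - 75 - 11250) = 1612 - 11323 = -9711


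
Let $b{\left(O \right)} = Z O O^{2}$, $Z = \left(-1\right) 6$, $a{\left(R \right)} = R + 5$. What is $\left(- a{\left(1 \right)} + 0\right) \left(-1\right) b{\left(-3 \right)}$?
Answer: $972$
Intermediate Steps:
$a{\left(R \right)} = 5 + R$
$Z = -6$
$b{\left(O \right)} = - 6 O^{3}$ ($b{\left(O \right)} = - 6 O O^{2} = - 6 O^{3}$)
$\left(- a{\left(1 \right)} + 0\right) \left(-1\right) b{\left(-3 \right)} = \left(- (5 + 1) + 0\right) \left(-1\right) \left(- 6 \left(-3\right)^{3}\right) = \left(\left(-1\right) 6 + 0\right) \left(-1\right) \left(\left(-6\right) \left(-27\right)\right) = \left(-6 + 0\right) \left(-1\right) 162 = \left(-6\right) \left(-1\right) 162 = 6 \cdot 162 = 972$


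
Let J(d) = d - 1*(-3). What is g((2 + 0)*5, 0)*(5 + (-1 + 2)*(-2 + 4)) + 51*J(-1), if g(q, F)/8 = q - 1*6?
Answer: 326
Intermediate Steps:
g(q, F) = -48 + 8*q (g(q, F) = 8*(q - 1*6) = 8*(q - 6) = 8*(-6 + q) = -48 + 8*q)
J(d) = 3 + d (J(d) = d + 3 = 3 + d)
g((2 + 0)*5, 0)*(5 + (-1 + 2)*(-2 + 4)) + 51*J(-1) = (-48 + 8*((2 + 0)*5))*(5 + (-1 + 2)*(-2 + 4)) + 51*(3 - 1) = (-48 + 8*(2*5))*(5 + 1*2) + 51*2 = (-48 + 8*10)*(5 + 2) + 102 = (-48 + 80)*7 + 102 = 32*7 + 102 = 224 + 102 = 326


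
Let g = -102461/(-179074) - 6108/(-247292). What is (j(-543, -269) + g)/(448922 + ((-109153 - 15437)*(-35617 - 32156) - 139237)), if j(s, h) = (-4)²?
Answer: 183742162833/93484247000120980010 ≈ 1.9655e-9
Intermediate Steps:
j(s, h) = 16
g = 6607892401/11070891902 (g = -102461*(-1/179074) - 6108*(-1/247292) = 102461/179074 + 1527/61823 = 6607892401/11070891902 ≈ 0.59687)
(j(-543, -269) + g)/(448922 + ((-109153 - 15437)*(-35617 - 32156) - 139237)) = (16 + 6607892401/11070891902)/(448922 + ((-109153 - 15437)*(-35617 - 32156) - 139237)) = 183742162833/(11070891902*(448922 + (-124590*(-67773) - 139237))) = 183742162833/(11070891902*(448922 + (8443838070 - 139237))) = 183742162833/(11070891902*(448922 + 8443698833)) = (183742162833/11070891902)/8444147755 = (183742162833/11070891902)*(1/8444147755) = 183742162833/93484247000120980010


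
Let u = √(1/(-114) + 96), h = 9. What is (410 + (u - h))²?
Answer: (45714 + √1247502)²/12996 ≈ 1.6875e+5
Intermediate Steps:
u = √1247502/114 (u = √(-1/114 + 96) = √(10943/114) = √1247502/114 ≈ 9.7975)
(410 + (u - h))² = (410 + (√1247502/114 - 1*9))² = (410 + (√1247502/114 - 9))² = (410 + (-9 + √1247502/114))² = (401 + √1247502/114)²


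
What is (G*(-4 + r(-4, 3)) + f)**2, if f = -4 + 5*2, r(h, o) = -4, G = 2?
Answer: 100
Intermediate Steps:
f = 6 (f = -4 + 10 = 6)
(G*(-4 + r(-4, 3)) + f)**2 = (2*(-4 - 4) + 6)**2 = (2*(-8) + 6)**2 = (-16 + 6)**2 = (-10)**2 = 100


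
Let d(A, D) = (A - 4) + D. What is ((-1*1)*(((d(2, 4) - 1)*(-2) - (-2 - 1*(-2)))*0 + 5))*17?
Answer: -85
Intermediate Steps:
d(A, D) = -4 + A + D (d(A, D) = (-4 + A) + D = -4 + A + D)
((-1*1)*(((d(2, 4) - 1)*(-2) - (-2 - 1*(-2)))*0 + 5))*17 = ((-1*1)*((((-4 + 2 + 4) - 1)*(-2) - (-2 - 1*(-2)))*0 + 5))*17 = -(((2 - 1)*(-2) - (-2 + 2))*0 + 5)*17 = -((1*(-2) - 1*0)*0 + 5)*17 = -((-2 + 0)*0 + 5)*17 = -(-2*0 + 5)*17 = -(0 + 5)*17 = -1*5*17 = -5*17 = -85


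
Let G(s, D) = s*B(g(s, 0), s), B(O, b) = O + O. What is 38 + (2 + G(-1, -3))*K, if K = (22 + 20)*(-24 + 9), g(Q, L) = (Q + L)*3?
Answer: -5002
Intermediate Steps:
g(Q, L) = 3*L + 3*Q (g(Q, L) = (L + Q)*3 = 3*L + 3*Q)
B(O, b) = 2*O
G(s, D) = 6*s**2 (G(s, D) = s*(2*(3*0 + 3*s)) = s*(2*(0 + 3*s)) = s*(2*(3*s)) = s*(6*s) = 6*s**2)
K = -630 (K = 42*(-15) = -630)
38 + (2 + G(-1, -3))*K = 38 + (2 + 6*(-1)**2)*(-630) = 38 + (2 + 6*1)*(-630) = 38 + (2 + 6)*(-630) = 38 + 8*(-630) = 38 - 5040 = -5002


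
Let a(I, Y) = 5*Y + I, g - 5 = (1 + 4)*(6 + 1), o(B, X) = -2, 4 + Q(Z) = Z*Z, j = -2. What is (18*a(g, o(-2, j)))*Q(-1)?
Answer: -1620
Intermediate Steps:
Q(Z) = -4 + Z**2 (Q(Z) = -4 + Z*Z = -4 + Z**2)
g = 40 (g = 5 + (1 + 4)*(6 + 1) = 5 + 5*7 = 5 + 35 = 40)
a(I, Y) = I + 5*Y
(18*a(g, o(-2, j)))*Q(-1) = (18*(40 + 5*(-2)))*(-4 + (-1)**2) = (18*(40 - 10))*(-4 + 1) = (18*30)*(-3) = 540*(-3) = -1620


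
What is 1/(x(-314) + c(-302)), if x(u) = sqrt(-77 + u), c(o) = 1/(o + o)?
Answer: -604/142643057 - 364816*I*sqrt(391)/142643057 ≈ -4.2343e-6 - 0.050572*I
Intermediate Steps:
c(o) = 1/(2*o)
1/(x(-314) + c(-302)) = 1/(sqrt(-77 - 314) + (1/2)/(-302)) = 1/(sqrt(-391) + (1/2)*(-1/302)) = 1/(I*sqrt(391) - 1/604) = 1/(-1/604 + I*sqrt(391))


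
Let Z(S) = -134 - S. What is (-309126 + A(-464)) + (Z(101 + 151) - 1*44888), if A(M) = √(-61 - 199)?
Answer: -354400 + 2*I*√65 ≈ -3.544e+5 + 16.125*I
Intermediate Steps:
A(M) = 2*I*√65 (A(M) = √(-260) = 2*I*√65)
(-309126 + A(-464)) + (Z(101 + 151) - 1*44888) = (-309126 + 2*I*√65) + ((-134 - (101 + 151)) - 1*44888) = (-309126 + 2*I*√65) + ((-134 - 1*252) - 44888) = (-309126 + 2*I*√65) + ((-134 - 252) - 44888) = (-309126 + 2*I*√65) + (-386 - 44888) = (-309126 + 2*I*√65) - 45274 = -354400 + 2*I*√65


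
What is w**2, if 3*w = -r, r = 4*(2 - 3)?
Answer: 16/9 ≈ 1.7778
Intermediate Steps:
r = -4 (r = 4*(-1) = -4)
w = 4/3 (w = (-1*(-4))/3 = (1/3)*4 = 4/3 ≈ 1.3333)
w**2 = (4/3)**2 = 16/9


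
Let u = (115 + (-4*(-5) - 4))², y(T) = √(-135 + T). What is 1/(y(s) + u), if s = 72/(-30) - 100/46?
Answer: 1973515/33867506966 - I*√1845865/33867506966 ≈ 5.8272e-5 - 4.0116e-8*I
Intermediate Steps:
s = -526/115 (s = 72*(-1/30) - 100*1/46 = -12/5 - 50/23 = -526/115 ≈ -4.5739)
u = 17161 (u = (115 + (20 - 4))² = (115 + 16)² = 131² = 17161)
1/(y(s) + u) = 1/(√(-135 - 526/115) + 17161) = 1/(√(-16051/115) + 17161) = 1/(I*√1845865/115 + 17161) = 1/(17161 + I*√1845865/115)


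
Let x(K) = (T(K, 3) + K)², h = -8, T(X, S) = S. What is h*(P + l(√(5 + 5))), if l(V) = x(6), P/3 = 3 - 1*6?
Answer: -576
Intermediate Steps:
P = -9 (P = 3*(3 - 1*6) = 3*(3 - 6) = 3*(-3) = -9)
x(K) = (3 + K)²
l(V) = 81 (l(V) = (3 + 6)² = 9² = 81)
h*(P + l(√(5 + 5))) = -8*(-9 + 81) = -8*72 = -576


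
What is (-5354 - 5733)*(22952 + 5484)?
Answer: -315269932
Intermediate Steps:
(-5354 - 5733)*(22952 + 5484) = -11087*28436 = -315269932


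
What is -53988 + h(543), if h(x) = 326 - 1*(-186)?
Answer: -53476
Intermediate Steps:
h(x) = 512 (h(x) = 326 + 186 = 512)
-53988 + h(543) = -53988 + 512 = -53476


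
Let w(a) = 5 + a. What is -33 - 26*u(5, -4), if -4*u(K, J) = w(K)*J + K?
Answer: -521/2 ≈ -260.50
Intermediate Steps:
u(K, J) = -K/4 - J*(5 + K)/4 (u(K, J) = -((5 + K)*J + K)/4 = -(J*(5 + K) + K)/4 = -(K + J*(5 + K))/4 = -K/4 - J*(5 + K)/4)
-33 - 26*u(5, -4) = -33 - 26*(-¼*5 - ¼*(-4)*(5 + 5)) = -33 - 26*(-5/4 - ¼*(-4)*10) = -33 - 26*(-5/4 + 10) = -33 - 26*35/4 = -33 - 455/2 = -521/2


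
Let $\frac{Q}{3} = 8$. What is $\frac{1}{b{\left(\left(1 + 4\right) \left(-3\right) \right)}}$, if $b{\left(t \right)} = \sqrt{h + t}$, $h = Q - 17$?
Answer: $- \frac{i \sqrt{2}}{4} \approx - 0.35355 i$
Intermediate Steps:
$Q = 24$ ($Q = 3 \cdot 8 = 24$)
$h = 7$ ($h = 24 - 17 = 7$)
$b{\left(t \right)} = \sqrt{7 + t}$
$\frac{1}{b{\left(\left(1 + 4\right) \left(-3\right) \right)}} = \frac{1}{\sqrt{7 + \left(1 + 4\right) \left(-3\right)}} = \frac{1}{\sqrt{7 + 5 \left(-3\right)}} = \frac{1}{\sqrt{7 - 15}} = \frac{1}{\sqrt{-8}} = \frac{1}{2 i \sqrt{2}} = - \frac{i \sqrt{2}}{4}$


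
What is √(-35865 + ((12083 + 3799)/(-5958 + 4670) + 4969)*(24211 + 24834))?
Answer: √25201845556615/322 ≈ 15591.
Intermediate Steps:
√(-35865 + ((12083 + 3799)/(-5958 + 4670) + 4969)*(24211 + 24834)) = √(-35865 + (15882/(-1288) + 4969)*49045) = √(-35865 + (15882*(-1/1288) + 4969)*49045) = √(-35865 + (-7941/644 + 4969)*49045) = √(-35865 + (3192095/644)*49045) = √(-35865 + 156556299275/644) = √(156533202215/644) = √25201845556615/322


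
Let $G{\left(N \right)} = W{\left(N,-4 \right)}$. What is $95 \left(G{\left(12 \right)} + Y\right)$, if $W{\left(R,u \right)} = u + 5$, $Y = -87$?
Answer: $-8170$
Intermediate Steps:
$W{\left(R,u \right)} = 5 + u$
$G{\left(N \right)} = 1$ ($G{\left(N \right)} = 5 - 4 = 1$)
$95 \left(G{\left(12 \right)} + Y\right) = 95 \left(1 - 87\right) = 95 \left(-86\right) = -8170$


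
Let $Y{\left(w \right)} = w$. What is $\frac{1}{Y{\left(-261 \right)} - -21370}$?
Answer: $\frac{1}{21109} \approx 4.7373 \cdot 10^{-5}$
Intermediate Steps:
$\frac{1}{Y{\left(-261 \right)} - -21370} = \frac{1}{-261 - -21370} = \frac{1}{-261 + 21370} = \frac{1}{21109}$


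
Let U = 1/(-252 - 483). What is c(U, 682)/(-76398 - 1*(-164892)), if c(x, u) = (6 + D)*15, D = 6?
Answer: 30/14749 ≈ 0.0020340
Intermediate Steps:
U = -1/735 (U = 1/(-735) = -1/735 ≈ -0.0013605)
c(x, u) = 180 (c(x, u) = (6 + 6)*15 = 12*15 = 180)
c(U, 682)/(-76398 - 1*(-164892)) = 180/(-76398 - 1*(-164892)) = 180/(-76398 + 164892) = 180/88494 = 180*(1/88494) = 30/14749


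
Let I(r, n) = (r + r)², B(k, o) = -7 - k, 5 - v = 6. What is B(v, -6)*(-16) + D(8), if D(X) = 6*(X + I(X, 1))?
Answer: 1680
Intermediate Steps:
v = -1 (v = 5 - 1*6 = 5 - 6 = -1)
I(r, n) = 4*r² (I(r, n) = (2*r)² = 4*r²)
D(X) = 6*X + 24*X² (D(X) = 6*(X + 4*X²) = 6*X + 24*X²)
B(v, -6)*(-16) + D(8) = (-7 - 1*(-1))*(-16) + 6*8*(1 + 4*8) = (-7 + 1)*(-16) + 6*8*(1 + 32) = -6*(-16) + 6*8*33 = 96 + 1584 = 1680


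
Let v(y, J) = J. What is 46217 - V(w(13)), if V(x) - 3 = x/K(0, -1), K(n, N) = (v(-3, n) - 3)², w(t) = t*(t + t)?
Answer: 415588/9 ≈ 46176.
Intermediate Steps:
w(t) = 2*t² (w(t) = t*(2*t) = 2*t²)
K(n, N) = (-3 + n)² (K(n, N) = (n - 3)² = (-3 + n)²)
V(x) = 3 + x/9 (V(x) = 3 + x/((-3 + 0)²) = 3 + x/((-3)²) = 3 + x/9)
46217 - V(w(13)) = 46217 - (3 + (2*13²)/9) = 46217 - (3 + (2*169)/9) = 46217 - (3 + (⅑)*338) = 46217 - (3 + 338/9) = 46217 - 1*365/9 = 46217 - 365/9 = 415588/9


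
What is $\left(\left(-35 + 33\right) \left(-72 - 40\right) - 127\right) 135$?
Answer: $13095$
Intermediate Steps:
$\left(\left(-35 + 33\right) \left(-72 - 40\right) - 127\right) 135 = \left(\left(-2\right) \left(-112\right) - 127\right) 135 = \left(224 - 127\right) 135 = 97 \cdot 135 = 13095$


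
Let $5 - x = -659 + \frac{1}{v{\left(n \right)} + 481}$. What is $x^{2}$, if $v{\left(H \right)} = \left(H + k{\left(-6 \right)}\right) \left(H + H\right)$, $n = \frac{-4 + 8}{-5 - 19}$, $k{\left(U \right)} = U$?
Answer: $\frac{33332863465444}{75603025} \approx 4.4089 \cdot 10^{5}$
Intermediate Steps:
$n = - \frac{1}{6}$ ($n = \frac{4}{-24} = 4 \left(- \frac{1}{24}\right) = - \frac{1}{6} \approx -0.16667$)
$v{\left(H \right)} = 2 H \left(-6 + H\right)$ ($v{\left(H \right)} = \left(H - 6\right) \left(H + H\right) = \left(-6 + H\right) 2 H = 2 H \left(-6 + H\right)$)
$x = \frac{5773462}{8695}$ ($x = 5 - \left(-659 + \frac{1}{2 \left(- \frac{1}{6}\right) \left(-6 - \frac{1}{6}\right) + 481}\right) = 5 - \left(-659 + \frac{1}{2 \left(- \frac{1}{6}\right) \left(- \frac{37}{6}\right) + 481}\right) = 5 - \left(-659 + \frac{1}{\frac{37}{18} + 481}\right) = 5 - \left(-659 + \frac{1}{\frac{8695}{18}}\right) = 5 - \left(-659 + \frac{18}{8695}\right) = 5 - - \frac{5729987}{8695} = 5 + \frac{5729987}{8695} = \frac{5773462}{8695} \approx 664.0$)
$x^{2} = \left(\frac{5773462}{8695}\right)^{2} = \frac{33332863465444}{75603025}$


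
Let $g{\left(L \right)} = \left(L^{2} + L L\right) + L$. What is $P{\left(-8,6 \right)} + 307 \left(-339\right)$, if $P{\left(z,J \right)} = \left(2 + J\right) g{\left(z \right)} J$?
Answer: $-98313$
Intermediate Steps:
$g{\left(L \right)} = L + 2 L^{2}$ ($g{\left(L \right)} = \left(L^{2} + L^{2}\right) + L = 2 L^{2} + L = L + 2 L^{2}$)
$P{\left(z,J \right)} = J z \left(1 + 2 z\right) \left(2 + J\right)$ ($P{\left(z,J \right)} = \left(2 + J\right) z \left(1 + 2 z\right) J = \left(2 + J\right) J z \left(1 + 2 z\right) = J z \left(1 + 2 z\right) \left(2 + J\right)$)
$P{\left(-8,6 \right)} + 307 \left(-339\right) = 6 \left(-8\right) \left(1 + 2 \left(-8\right)\right) \left(2 + 6\right) + 307 \left(-339\right) = 6 \left(-8\right) \left(1 - 16\right) 8 - 104073 = 6 \left(-8\right) \left(-15\right) 8 - 104073 = 5760 - 104073 = -98313$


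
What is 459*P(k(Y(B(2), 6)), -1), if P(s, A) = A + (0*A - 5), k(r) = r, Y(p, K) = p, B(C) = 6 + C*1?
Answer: -2754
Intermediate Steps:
B(C) = 6 + C
P(s, A) = -5 + A (P(s, A) = A + (0 - 5) = A - 5 = -5 + A)
459*P(k(Y(B(2), 6)), -1) = 459*(-5 - 1) = 459*(-6) = -2754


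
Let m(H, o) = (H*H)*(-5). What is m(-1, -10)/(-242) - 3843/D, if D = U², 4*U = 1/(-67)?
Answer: -66796750939/242 ≈ -2.7602e+8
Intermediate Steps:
U = -1/268 (U = (¼)/(-67) = (¼)*(-1/67) = -1/268 ≈ -0.0037313)
m(H, o) = -5*H² (m(H, o) = H²*(-5) = -5*H²)
D = 1/71824 (D = (-1/268)² = 1/71824 ≈ 1.3923e-5)
m(-1, -10)/(-242) - 3843/D = -5*(-1)²/(-242) - 3843/1/71824 = -5*1*(-1/242) - 3843*71824 = -5*(-1/242) - 276019632 = 5/242 - 276019632 = -66796750939/242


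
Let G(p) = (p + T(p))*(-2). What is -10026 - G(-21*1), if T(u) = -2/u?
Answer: -211424/21 ≈ -10068.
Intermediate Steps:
G(p) = -2*p + 4/p (G(p) = (p - 2/p)*(-2) = -2*p + 4/p)
-10026 - G(-21*1) = -10026 - (-(-42) + 4/((-21*1))) = -10026 - (-2*(-21) + 4/(-21)) = -10026 - (42 + 4*(-1/21)) = -10026 - (42 - 4/21) = -10026 - 1*878/21 = -10026 - 878/21 = -211424/21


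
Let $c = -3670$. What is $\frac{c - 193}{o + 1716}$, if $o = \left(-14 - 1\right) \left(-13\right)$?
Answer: $- \frac{3863}{1911} \approx -2.0215$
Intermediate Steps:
$o = 195$ ($o = \left(-15\right) \left(-13\right) = 195$)
$\frac{c - 193}{o + 1716} = \frac{-3670 - 193}{195 + 1716} = - \frac{3863}{1911}$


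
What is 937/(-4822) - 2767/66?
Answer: -3351079/79563 ≈ -42.119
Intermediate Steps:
937/(-4822) - 2767/66 = 937*(-1/4822) - 2767*1/66 = -937/4822 - 2767/66 = -3351079/79563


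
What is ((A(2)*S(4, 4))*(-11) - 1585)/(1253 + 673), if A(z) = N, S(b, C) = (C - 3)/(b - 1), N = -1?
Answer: -2372/2889 ≈ -0.82104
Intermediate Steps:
S(b, C) = (-3 + C)/(-1 + b)
A(z) = -1
((A(2)*S(4, 4))*(-11) - 1585)/(1253 + 673) = (-(-3 + 4)/(-1 + 4)*(-11) - 1585)/(1253 + 673) = (-1/3*(-11) - 1585)/1926 = (-1/3*(-11) - 1585)*(1/1926) = (11/3 - 1585)*(1/1926) = -4744/3*1/1926 = -2372/2889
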